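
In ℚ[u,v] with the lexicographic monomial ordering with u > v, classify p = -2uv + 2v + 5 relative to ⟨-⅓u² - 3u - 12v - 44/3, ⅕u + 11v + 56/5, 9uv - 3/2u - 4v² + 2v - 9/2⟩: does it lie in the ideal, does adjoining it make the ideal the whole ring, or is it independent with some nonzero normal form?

Adjoining -2uv + 2v + 5 makes the ideal the whole ring: the system is inconsistent.

First compute the reduced Gröbner basis of I by Buchberger's algorithm.
f_1 = -⅓u² - 3u - 12v - 44/3, LT = u².
f_2 = ⅕u + 11v + 56/5, LT = u.
f_3 = 9uv - 3/2u - 4v² + 2v - 9/2, LT = uv.

S(f_1,f_2): lcm = u². S = -55uv - 47u + 36v + 44.
  leading term uv: subtract (-275v)·f_2 from -55uv - 47u + 36v + 44 → -47u + 3025v² + 3116v + 44
  leading term u: subtract (-235)·f_2 from -47u + 3025v² + 3116v + 44 → 3025v² + 5701v + 2676
  leading term v²: no divisor's leading term divides it; move 3025v² to the remainder.
  leading term v: no divisor's leading term divides it; move 5701v to the remainder.
  leading term 1: no divisor's leading term divides it; move 2676 to the remainder.
  remainder 3025v² + 5701v + 2676 ≠ 0; add h_4 = 3025v² + 5701v + 2676 to the basis.

S(f_1,f_3): lcm = u²v. S = ⅙u² + 4/9uv² + 79/9uv + ½u + 36v² + 44v.
  leading term u²: subtract (-½)·f_1 from ⅙u² + 4/9uv² + 79/9uv + ½u + 36v² + 44v → 4/9uv² + 79/9uv - u + 36v² + 38v - 22/3
  leading term uv²: subtract (20/9v²)·f_2 from 4/9uv² + 79/9uv - u + 36v² + 38v - 22/3 → 79/9uv - u - 220/9v³ + 100/9v² + 38v - 22/3
  leading term uv: subtract (395/9v)·f_2 from 79/9uv - u - 220/9v³ + 100/9v² + 38v - 22/3 → -u - 220/9v³ - 1415/3v² - 4082/9v - 22/3
  leading term u: subtract (-5)·f_2 from -u - 220/9v³ - 1415/3v² - 4082/9v - 22/3 → -220/9v³ - 1415/3v² - 3587/9v + 146/3
  leading term v³: subtract (-4/495v)·h_4 from -220/9v³ - 1415/3v² - 3587/9v + 146/3 → -210671/495v² - 186581/495v + 146/3
  leading term v²: subtract (-210671/1497375)·h_4 from -210671/495v² - 186581/495v + 146/3 → 212209282/499125v + 212209282/499125
  leading term v: no divisor's leading term divides it; move 212209282/499125v to the remainder.
  leading term 1: no divisor's leading term divides it; move 212209282/499125 to the remainder.
  remainder 212209282/499125v + 212209282/499125 ≠ 0; add h_5 = 212209282/499125v + 212209282/499125 to the basis.

S(f_2,f_3): lcm = uv. S = ⅙u + 499/9v² + 502/9v + ½.
  leading term u: subtract (⅚)·f_2 from ⅙u + 499/9v² + 502/9v + ½ → 499/9v² + 839/18v - 53/6
  leading term v²: subtract (499/27225)·h_4 from 499/9v² + 839/18v - 53/6 → -1050541/18150v - 1050541/18150
  leading term v: subtract (-55/404)·h_5 from -1050541/18150v - 1050541/18150 → 0
  remainder 0.

S(f_1,h_4): leading monomials are coprime, so the S-polynomial reduces to 0 (Buchberger's first criterion).
S(f_2,h_4): leading monomials are coprime, so the S-polynomial reduces to 0 (Buchberger's first criterion).
S(f_3,h_4): lcm = uv². S = -37231/18150uv - 2676/3025u - 4/9v³ + 2/9v² - ½v.
  leading term uv: subtract (-37231/3630v)·f_2 from -37231/18150uv - 2676/3025u - 4/9v³ + 2/9v² - ½v → -2676/3025u - 4/9v³ + 111913/990v² + 2075861/18150v
  leading term u: subtract (-2676/605)·f_2 from -2676/3025u - 4/9v³ + 111913/990v² + 2075861/18150v → -4/9v³ + 111913/990v² + 2958941/18150v + 149856/3025
  leading term v³: subtract (-4/27225v)·h_4 from -4/9v³ + 111913/990v² + 2958941/18150v + 149856/3025 → 2066941/18150v² + 2966077/18150v + 149856/3025
  leading term v²: subtract (2066941/54903750)·h_4 from 2066941/18150v² + 2966077/18150v + 149856/3025 → -468541286/9150625v - 468541286/9150625
  leading term v: subtract (-669/5555)·h_5 from -468541286/9150625v - 468541286/9150625 → 0
  remainder 0.

S(f_1,h_5): leading monomials are coprime, so the S-polynomial reduces to 0 (Buchberger's first criterion).
S(f_2,h_5): leading monomials are coprime, so the S-polynomial reduces to 0 (Buchberger's first criterion).
S(f_3,h_5): lcm = uv. S = -7/6u - 4/9v² + 2/9v - ½.
  leading term u: subtract (-35/6)·f_2 from -7/6u - 4/9v² + 2/9v - ½ → -4/9v² + 1159/18v + 389/6
  leading term v²: subtract (-4/27225)·h_4 from -4/9v² + 1159/18v + 389/6 → 1183861/18150v + 1183861/18150
  leading term v: subtract (65112355/424418564)·h_5 from 1183861/18150v + 1183861/18150 → 0
  remainder 0.

S(h_4,h_5): lcm = v². S = 2676/3025v + 2676/3025.
  leading term v: subtract (220770/106104641)·h_5 from 2676/3025v + 2676/3025 → 0
  remainder 0.

Every S-polynomial of the final basis reduces to 0, so we have a Gröbner basis.
Inter-reduce: drop elements whose leading term is divisible by another's, tail-reduce, and make monic.
Reduced Gröbner basis: {u + 1, v + 1}.
Label its elements g_1 = u + 1, g_2 = v + 1.

Reduce p = -2uv + 2v + 5 modulo G:
  leading term uv: subtract (-2v)·g_1 from -2uv + 2v + 5 → 4v + 5
  leading term v: subtract (4)·g_2 from 4v + 5 → 1
  leading term 1: no divisor's leading term divides it; move 1 to the remainder.
  normal form = 1.
The normal form is nonzero, so p ∉ I. Since p minus its normal form lies in I, I + (p) = I + (r) where r = 1; decide whether this ideal is the whole ring.
Here r = 1 is a nonzero constant, hence a unit: 1 ∈ I + (p), the Gröbner basis of I + (p) is {1}, and the enlarged system has no common solution — adjoining p is inconsistent.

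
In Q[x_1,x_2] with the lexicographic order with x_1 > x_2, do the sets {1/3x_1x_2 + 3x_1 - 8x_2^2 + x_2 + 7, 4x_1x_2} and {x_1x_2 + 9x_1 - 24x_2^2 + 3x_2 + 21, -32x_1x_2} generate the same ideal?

Since reduced Gröbner bases are canonical representatives of ideals under a given ordering, it suffices to compute and compare them.
Buchberger on the first generating set:
f_1 = 1/3x_1x_2 + 3x_1 - 8x_2^2 + x_2 + 7, LT = x_1x_2.
f_2 = 4x_1x_2, LT = x_1x_2.

S(f_1,f_2): lcm = x_1x_2. S = 9x_1 - 24x_2^2 + 3x_2 + 21.
  reduce S modulo (f_1, f_2):
  remainder 9x_1 - 24x_2^2 + 3x_2 + 21 ≠ 0; add g_3 = 9x_1 - 24x_2^2 + 3x_2 + 21 to the basis.

S(f_1,g_3): lcm = x_1x_2. S = 9x_1 + 8/3x_2^3 - 73/3x_2^2 + 2/3x_2 + 21.
  reduce S modulo (f_1, f_2, g_3):
  remainder 8/3x_2^3 - 1/3x_2^2 - 7/3x_2 ≠ 0; add g_4 = 8/3x_2^3 - 1/3x_2^2 - 7/3x_2 to the basis.

The other S-polynomials (S(f_2,g_3), S(f_1,g_4), S(f_2,g_4), S(g_3,g_4)) all reduce to 0 modulo the current basis, so we have a Gröbner basis.
Inter-reduce: drop elements whose leading term is divisible by another's, tail-reduce, and make monic.
Reduced Gröbner basis: {x_1 - 8/3x_2^2 + 1/3x_2 + 7/3, x_2^3 - 1/8x_2^2 - 7/8x_2}.

Buchberger on the second generating set:
h_1 = x_1x_2 + 9x_1 - 24x_2^2 + 3x_2 + 21, LT = x_1x_2.
h_2 = -32x_1x_2, LT = x_1x_2.

S(h_1,h_2): lcm = x_1x_2. S = 9x_1 - 24x_2^2 + 3x_2 + 21.
  reduce S modulo (h_1, h_2):
  remainder 9x_1 - 24x_2^2 + 3x_2 + 21 ≠ 0; add k_3 = 9x_1 - 24x_2^2 + 3x_2 + 21 to the basis.

S(h_1,k_3): lcm = x_1x_2. S = 9x_1 + 8/3x_2^3 - 73/3x_2^2 + 2/3x_2 + 21.
  reduce S modulo (h_1, h_2, k_3):
  remainder 8/3x_2^3 - 1/3x_2^2 - 7/3x_2 ≠ 0; add k_4 = 8/3x_2^3 - 1/3x_2^2 - 7/3x_2 to the basis.

The other S-polynomials (S(h_2,k_3), S(h_1,k_4), S(h_2,k_4), S(k_3,k_4)) all reduce to 0 modulo the current basis, so we have a Gröbner basis.
Inter-reduce: drop elements whose leading term is divisible by another's, tail-reduce, and make monic.
Reduced Gröbner basis: {x_1 - 8/3x_2^2 + 1/3x_2 + 7/3, x_2^3 - 1/8x_2^2 - 7/8x_2}.

These coincide, so the ideals are equal.
The choice of monomial ordering does not affect the verdict — as long as both bases are computed under the same ordering, their equality decides ideal equality.

Yes, the ideals are equal.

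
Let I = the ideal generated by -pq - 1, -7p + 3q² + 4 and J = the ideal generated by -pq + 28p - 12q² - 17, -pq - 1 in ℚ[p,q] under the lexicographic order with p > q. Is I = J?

Yes, the ideals are equal.

Equality of ideals is decidable: compute both reduced Gröbner bases (unique for the ordering) and check whether they agree.
Buchberger on the first generating set:
f_1 = -pq - 1, LT = pq.
f_2 = -7p + 3q² + 4, LT = p.

S(f_1,f_2): lcm = pq. S = 3/7q³ + 4/7q + 1.
  reduce S modulo (f_1, f_2):
  remainder 3/7q³ + 4/7q + 1 ≠ 0; add g_3 = 3/7q³ + 4/7q + 1 to the basis.

The other S-polynomials (S(f_1,g_3), S(f_2,g_3)) all reduce to 0 modulo the current basis, so we have a Gröbner basis.
Inter-reduce: drop elements whose leading term is divisible by another's, tail-reduce, and make monic.
Reduced Gröbner basis: {p - 3/7q² - 4/7, q³ + 4/3q + 7/3}.

Buchberger on the second generating set:
h_1 = -pq + 28p - 12q² - 17, LT = pq.
h_2 = -pq - 1, LT = pq.

S(h_1,h_2): lcm = pq. S = -28p + 12q² + 16.
  reduce S modulo (h_1, h_2):
  remainder -28p + 12q² + 16 ≠ 0; add k_3 = -28p + 12q² + 16 to the basis.

S(h_1,k_3): lcm = pq. S = -28p + 3/7q³ + 12q² + 4/7q + 17.
  reduce S modulo (h_1, h_2, k_3):
  remainder 3/7q³ + 4/7q + 1 ≠ 0; add k_4 = 3/7q³ + 4/7q + 1 to the basis.

The other S-polynomials (S(h_2,k_3), S(h_1,k_4), S(h_2,k_4), S(k_3,k_4)) all reduce to 0 modulo the current basis, so we have a Gröbner basis.
Inter-reduce: drop elements whose leading term is divisible by another's, tail-reduce, and make monic.
Reduced Gröbner basis: {p - 3/7q² - 4/7, q³ + 4/3q + 7/3}.

The two bases agree; hence the ideals are identical.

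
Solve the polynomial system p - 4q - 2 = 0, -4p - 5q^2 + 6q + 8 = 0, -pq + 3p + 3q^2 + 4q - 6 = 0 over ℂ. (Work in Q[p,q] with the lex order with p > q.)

Compute a lex Gröbner basis by Buchberger's algorithm.
f_1 = p - 4q - 2, LT = p.
f_2 = -4p - 5q^2 + 6q + 8, LT = p.
f_3 = -pq + 3p + 3q^2 + 4q - 6, LT = pq.

S(f_1,f_2): lcm = p. S = -5/4q^2 - 5/2q.
  reduce S modulo (f_1, f_2, f_3):
  remainder -5/4q^2 - 5/2q ≠ 0; add h_4 = -5/4q^2 - 5/2q to the basis.

S(f_1,f_3): lcm = pq. S = 3p - q^2 + 2q - 6.
  reduce S modulo (f_1, f_2, f_3, h_4):
  remainder 16q ≠ 0; add h_5 = 16q to the basis.

The other S-polynomials (S(f_2,f_3), S(f_1,h_4), S(f_2,h_4), S(f_3,h_4), S(f_1,h_5), S(f_2,h_5), S(f_3,h_5), S(h_4,h_5)) all reduce to 0 modulo the current basis, so we have a Gröbner basis.
Inter-reduce: drop elements whose leading term is divisible by another's, tail-reduce, and make monic.
Reduced Gröbner basis: {p - 2, q}.

Since the basis is lex-ordered, q is univariate in q. Its roots are {0}. Back-substituting each root into the other basis elements fixes the other coordinates.
  q = 0: the earlier basis element becomes p - 2 = 0, giving p = 2 — point (2, 0).

{(2, 0)}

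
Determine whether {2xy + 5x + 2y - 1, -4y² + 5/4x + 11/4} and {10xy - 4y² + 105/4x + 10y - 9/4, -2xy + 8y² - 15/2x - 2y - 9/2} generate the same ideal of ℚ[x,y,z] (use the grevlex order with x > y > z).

Yes, the ideals are equal.

Since reduced Gröbner bases are canonical representatives of ideals under a given ordering, it suffices to compute and compare them.
Buchberger on the first generating set:
f_1 = 2xy + 5x + 2y - 1, LT = xy.
f_2 = -4y² + 5/4x + 11/4, LT = y².

S(f_1,f_2): lcm = xy². S = 5/16x² + 5/2xy + y² + 11/16x - ½y.
  leading term x²: no divisor's leading term divides it; move 5/16x² to the remainder.
  leading term xy: subtract (5/4)·f_1 from 5/2xy + y² + 11/16x - ½y → y² - 89/16x - 3y + 5/4
  leading term y²: subtract (-¼)·f_2 from y² - 89/16x - 3y + 5/4 → -21/4x - 3y + 31/16
  leading term x: no divisor's leading term divides it; move -21/4x to the remainder.
  leading term y: no divisor's leading term divides it; move -3y to the remainder.
  leading term 1: no divisor's leading term divides it; move 31/16 to the remainder.
  remainder 5/16x² - 21/4x - 3y + 31/16 ≠ 0; add g_3 = 5/16x² - 21/4x - 3y + 31/16 to the basis.

The other S-polynomials (S(f_1,g_3), S(f_2,g_3)) all reduce to 0 modulo the current basis, so we have a Gröbner basis.
Inter-reduce: drop elements whose leading term is divisible by another's, tail-reduce, and make monic.
Reduced Gröbner basis: {x² - 84/5x - 48/5y + 31/5, xy + 5/2x + y - ½, y² - 5/16x - 11/16}.

Buchberger on the second generating set:
h_1 = 10xy - 4y² + 105/4x + 10y - 9/4, LT = xy.
h_2 = -2xy + 8y² - 15/2x - 2y - 9/2, LT = xy.

S(h_1,h_2): lcm = xy. S = 18/5y² - 9/8x - 99/40.
  leading term y²: no divisor's leading term divides it; move 18/5y² to the remainder.
  leading term x: no divisor's leading term divides it; move -9/8x to the remainder.
  leading term 1: no divisor's leading term divides it; move -99/40 to the remainder.
  remainder 18/5y² - 9/8x - 99/40 ≠ 0; add k_3 = 18/5y² - 9/8x - 99/40 to the basis.

S(h_1,k_3): lcm = xy². S = -⅖y³ + 5/16x² + 21/8xy + y² + 11/16x - 9/40y.
  leading term y³: subtract (-1/9y)·k_3 from -⅖y³ + 5/16x² + 21/8xy + y² + 11/16x - 9/40y → 5/16x² + 5/2xy + y² + 11/16x - ½y
  leading term x²: no divisor's leading term divides it; move 5/16x² to the remainder.
  leading term xy: subtract (¼)·h_1 from 5/2xy + y² + 11/16x - ½y → 2y² - 47/8x - 3y + 9/16
  leading term y²: subtract (5/9)·k_3 from 2y² - 47/8x - 3y + 9/16 → -21/4x - 3y + 31/16
  leading term x: no divisor's leading term divides it; move -21/4x to the remainder.
  leading term y: no divisor's leading term divides it; move -3y to the remainder.
  leading term 1: no divisor's leading term divides it; move 31/16 to the remainder.
  remainder 5/16x² - 21/4x - 3y + 31/16 ≠ 0; add k_4 = 5/16x² - 21/4x - 3y + 31/16 to the basis.

The other S-polynomials (S(h_2,k_3), S(h_1,k_4), S(h_2,k_4), S(k_3,k_4)) all reduce to 0 modulo the current basis, so we have a Gröbner basis.
Inter-reduce: drop elements whose leading term is divisible by another's, tail-reduce, and make monic.
Reduced Gröbner basis: {x² - 84/5x - 48/5y + 31/5, xy + 5/2x + y - ½, y² - 5/16x - 11/16}.

Same reduced basis, so the two generating sets span the same ideal.
The same test decides containment: I ⊆ J iff every generator of I reduces to 0 modulo a Gröbner basis of J.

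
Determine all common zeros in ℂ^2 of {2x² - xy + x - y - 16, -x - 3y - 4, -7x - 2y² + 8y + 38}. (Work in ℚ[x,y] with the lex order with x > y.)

{(2, -2)}

Compute a lex Gröbner basis by Buchberger's algorithm.
f_1 = 2x² - xy + x - y - 16, LT = x².
f_2 = -x - 3y - 4, LT = x.
f_3 = -7x - 2y² + 8y + 38, LT = x.

S(f_1,f_2): lcm = x². S = -7/2xy - 7/2x - ½y - 8.
  leading term xy: subtract (7/2y)·f_2 from -7/2xy - 7/2x - ½y - 8 → -7/2x + 21/2y² + 27/2y - 8
  leading term x: subtract (7/2)·f_2 from -7/2x + 21/2y² + 27/2y - 8 → 21/2y² + 24y + 6
  leading term y²: no divisor's leading term divides it; move 21/2y² to the remainder.
  leading term y: no divisor's leading term divides it; move 24y to the remainder.
  leading term 1: no divisor's leading term divides it; move 6 to the remainder.
  remainder 21/2y² + 24y + 6 ≠ 0; add h_4 = 21/2y² + 24y + 6 to the basis.

S(f_1,f_3): lcm = x². S = -2/7xy² + 9/14xy + 83/14x - ½y - 8.
  leading term xy²: subtract (2/7y²)·f_2 from -2/7xy² + 9/14xy + 83/14x - ½y - 8 → 9/14xy + 83/14x + 6/7y³ + 8/7y² - ½y - 8
  leading term xy: subtract (-9/14y)·f_2 from 9/14xy + 83/14x + 6/7y³ + 8/7y² - ½y - 8 → 83/14x + 6/7y³ - 11/14y² - 43/14y - 8
  leading term x: subtract (-83/14)·f_2 from 83/14x + 6/7y³ - 11/14y² - 43/14y - 8 → 6/7y³ - 11/14y² - 146/7y - 222/7
  leading term y³: subtract (4/49y)·h_4 from 6/7y³ - 11/14y² - 146/7y - 222/7 → -269/98y² - 1046/49y - 222/7
  leading term y²: subtract (-269/1029)·h_4 from -269/98y² - 1046/49y - 222/7 → -5170/343y - 10340/343
  leading term y: no divisor's leading term divides it; move -5170/343y to the remainder.
  leading term 1: no divisor's leading term divides it; move -10340/343 to the remainder.
  remainder -5170/343y - 10340/343 ≠ 0; add h_5 = -5170/343y - 10340/343 to the basis.

The other S-polynomials (S(f_2,f_3), S(f_1,h_4), S(f_2,h_4), S(f_3,h_4), S(f_1,h_5), S(f_2,h_5), S(f_3,h_5), S(h_4,h_5)) all reduce to 0 modulo the current basis, so we have a Gröbner basis.
Inter-reduce: drop elements whose leading term is divisible by another's, tail-reduce, and make monic.
Reduced Gröbner basis: {x - 2, y + 2}.

Elimination: the polynomial y + 2 lies in the elimination ideal for y, so y ∈ {-2}. For each such y, the remaining basis elements (now univariate) give the rest of the solution.
  y = -2: the earlier basis element becomes x - 2 = 0, giving x = 2 — point (2, -2).
Substituting each solution back into the original system confirms all equations vanish.
This is the nonlinear analogue of row-reducing a linear system.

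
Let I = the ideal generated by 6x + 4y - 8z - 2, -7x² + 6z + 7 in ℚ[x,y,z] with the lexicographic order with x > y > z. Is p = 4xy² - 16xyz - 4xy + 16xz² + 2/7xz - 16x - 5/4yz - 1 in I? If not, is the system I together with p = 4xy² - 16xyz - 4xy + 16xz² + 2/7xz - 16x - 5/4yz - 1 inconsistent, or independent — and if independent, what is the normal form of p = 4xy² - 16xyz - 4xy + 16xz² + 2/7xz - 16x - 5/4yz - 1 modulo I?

First compute the reduced Gröbner basis of I by Buchberger's algorithm.
f_1 = 6x + 4y - 8z - 2, LT = x.
f_2 = -7x² + 6z + 7, LT = x².

S(f_1,f_2): lcm = x². S = ⅔xy - 4/3xz - ⅓x + 6/7z + 1.
  reduce S modulo (f_1, f_2):
  remainder -4/9y² + 16/9yz + 4/9y - 16/9z² - 2/63z + 8/9 ≠ 0; add h_3 = -4/9y² + 16/9yz + 4/9y - 16/9z² - 2/63z + 8/9 to the basis.

The other S-polynomials (S(f_1,h_3), S(f_2,h_3)) all reduce to 0 modulo the current basis, so we have a Gröbner basis.
Inter-reduce: drop elements whose leading term is divisible by another's, tail-reduce, and make monic.
Reduced Gröbner basis: {x + ⅔y - 4/3z - ⅓, y² - 4yz - y + 4z² + 1/14z - 2}.
Label its elements g_1 = x + ⅔y - 4/3z - ⅓, g_2 = y² - 4yz - y + 4z² + 1/14z - 2.

Reduce p = 4xy² - 16xyz - 4xy + 16xz² + 2/7xz - 16x - 5/4yz - 1 modulo G:
  leading term xy²: subtract (4y²)·g_1 from 4xy² - 16xyz - 4xy + 16xz² + 2/7xz - 16x - 5/4yz - 1 → -16xyz - 4xy + 16xz² + 2/7xz - 16x - 8/3y³ + 16/3y²z + 4/3y² - 5/4yz - 1
  leading term xyz: subtract (-16yz)·g_1 from -16xyz - 4xy + 16xz² + 2/7xz - 16x - 8/3y³ + 16/3y²z + 4/3y² - 5/4yz - 1 → -4xy + 16xz² + 2/7xz - 16x - 8/3y³ + 16y²z + 4/3y² - 64/3yz² - 79/12yz - 1
  leading term xy: subtract (-4y)·g_1 from -4xy + 16xz² + 2/7xz - 16x - 8/3y³ + 16y²z + 4/3y² - 64/3yz² - 79/12yz - 1 → 16xz² + 2/7xz - 16x - 8/3y³ + 16y²z + 4y² - 64/3yz² - 143/12yz - 4/3y - 1
  leading term xz²: subtract (16z²)·g_1 from 16xz² + 2/7xz - 16x - 8/3y³ + 16y²z + 4y² - 64/3yz² - 143/12yz - 4/3y - 1 → 2/7xz - 16x - 8/3y³ + 16y²z + 4y² - 32yz² - 143/12yz - 4/3y + 64/3z³ + 16/3z² - 1
  leading term xz: subtract (2/7z)·g_1 from 2/7xz - 16x - 8/3y³ + 16y²z + 4y² - 32yz² - 143/12yz - 4/3y + 64/3z³ + 16/3z² - 1 → -16x - 8/3y³ + 16y²z + 4y² - 32yz² - 339/28yz - 4/3y + 64/3z³ + 40/7z² + 2/21z - 1
  leading term x: subtract (-16)·g_1 from -16x - 8/3y³ + 16y²z + 4y² - 32yz² - 339/28yz - 4/3y + 64/3z³ + 40/7z² + 2/21z - 1 → -8/3y³ + 16y²z + 4y² - 32yz² - 339/28yz + 28/3y + 64/3z³ + 40/7z² - 446/21z - 19/3
  leading term y³: subtract (-8/3y)·g_2 from -8/3y³ + 16y²z + 4y² - 32yz² - 339/28yz + 28/3y + 64/3z³ + 40/7z² - 446/21z - 19/3 → 16/3y²z + 4/3y² - 64/3yz² - 143/12yz + 4y + 64/3z³ + 40/7z² - 446/21z - 19/3
  leading term y²z: subtract (16/3z)·g_2 from 16/3y²z + 4/3y² - 64/3yz² - 143/12yz + 4y + 64/3z³ + 40/7z² - 446/21z - 19/3 → 4/3y² - 79/12yz + 4y + 16/3z² - 74/7z - 19/3
  leading term y²: subtract (4/3)·g_2 from 4/3y² - 79/12yz + 4y + 16/3z² - 74/7z - 19/3 → -5/4yz + 16/3y - 32/3z - 11/3
  leading term yz: no divisor's leading term divides it; move -5/4yz to the remainder.
  leading term y: no divisor's leading term divides it; move 16/3y to the remainder.
  leading term z: no divisor's leading term divides it; move -32/3z to the remainder.
  leading term 1: no divisor's leading term divides it; move -11/3 to the remainder.
  normal form = -5/4yz + 16/3y - 32/3z - 11/3.
The normal form is nonzero, so p ∉ I. Since p minus its normal form lies in I, I + (p) = I + (r) where r = -5/4yz + 16/3y - 32/3z - 11/3; decide whether this ideal is the whole ring.
Run Buchberger on G together with r (pairs among the g_i already reduce to 0 since G is a Gröbner basis):
g_1 = x + ⅔y - 4/3z - ⅓, LT = x.
g_2 = y² - 4yz - y + 4z² + 1/14z - 2, LT = y².
r = -5/4yz + 16/3y - 32/3z - 11/3, LT = yz.

S(g_2,r): lcm = y²z. S = 64/15y² - 4yz² - 143/15yz - 44/15y + 4z³ + 1/14z² - 2z.
  reduce S modulo (g_1, g_2, r):
  remainder -8852/225y + 4z³ + 3599/210z² + 142978/1575z + 8212/225 ≠ 0; add m_4 = -8852/225y + 4z³ + 3599/210z² + 142978/1575z + 8212/225 to the basis.

S(r,m_4): lcm = yz. S = -64/15y + 225/2213z⁴ + 53985/123928z³ + 71489/30982z² + 314059/33195z + 44/15.
  reduce S modulo (g_1, g_2, r, m_4):
  remainder 225/2213z⁴ + 225/123928z³ + 13905/30982z² - 5949/15491z - 2268/2213 ≠ 0; add m_5 = 225/2213z⁴ + 225/123928z³ + 13905/30982z² - 5949/15491z - 2268/2213 to the basis.

The other S-polynomials (S(g_1,g_2), S(g_1,r), S(g_1,m_4), S(g_2,m_4), S(g_1,m_5), S(g_2,m_5), S(r,m_5), S(m_4,m_5)) all reduce to 0 modulo the current basis, so we have a Gröbner basis.
Inter-reduce: drop elements whose leading term is divisible by another's, tail-reduce, and make monic.
Reduced Gröbner basis: {x + 150/2213z³ + 17995/61964z² + 3175/15491z + 631/2213, y - 225/2213z³ - 53985/123928z² - 71489/30982z - 2053/2213, z⁴ + 1/56z³ + 309/70z² - 661/175z - 252/25}.
The reduced Gröbner basis of I + (p) is {x + 150/2213z³ + 17995/61964z² + 3175/15491z + 631/2213, y - 225/2213z³ - 53985/123928z² - 71489/30982z - 2053/2213, z⁴ + 1/56z³ + 309/70z² - 661/175z - 252/25} ≠ {1}, a proper ideal, so the enlarged system stays consistent: p is independent of I, with normal form -5/4yz + 16/3y - 32/3z - 11/3.

4xy² - 16xyz - 4xy + 16xz² + 2/7xz - 16x - 5/4yz - 1 is independent of I; its normal form modulo I is -5/4yz + 16/3y - 32/3z - 11/3.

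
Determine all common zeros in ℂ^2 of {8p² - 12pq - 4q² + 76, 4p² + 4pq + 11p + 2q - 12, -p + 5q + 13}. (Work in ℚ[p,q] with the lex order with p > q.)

Compute a lex Gröbner basis by Buchberger's algorithm.
f_1 = 8p² - 12pq - 4q² + 76, LT = p².
f_2 = 4p² + 4pq + 11p + 2q - 12, LT = p².
f_3 = -p + 5q + 13, LT = p.

S(f_1,f_2): lcm = p². S = -5/2pq - 11/4p - ½q² - ½q + 25/2.
  leading term pq: subtract (5/2q)·f_3 from -5/2pq - 11/4p - ½q² - ½q + 25/2 → -11/4p - 13q² - 33q + 25/2
  leading term p: subtract (11/4)·f_3 from -11/4p - 13q² - 33q + 25/2 → -13q² - 187/4q - 93/4
  leading term q²: no divisor's leading term divides it; move -13q² to the remainder.
  leading term q: no divisor's leading term divides it; move -187/4q to the remainder.
  leading term 1: no divisor's leading term divides it; move -93/4 to the remainder.
  remainder -13q² - 187/4q - 93/4 ≠ 0; add h_4 = -13q² - 187/4q - 93/4 to the basis.

S(f_1,f_3): lcm = p². S = 7/2pq + 13p - ½q² + 19/2.
  leading term pq: subtract (-7/2q)·f_3 from 7/2pq + 13p - ½q² + 19/2 → 13p + 17q² + 91/2q + 19/2
  leading term p: subtract (-13)·f_3 from 13p + 17q² + 91/2q + 19/2 → 17q² + 221/2q + 357/2
  leading term q²: subtract (-17/13)·h_4 from 17q² + 221/2q + 357/2 → 2567/52q + 7701/52
  leading term q: no divisor's leading term divides it; move 2567/52q to the remainder.
  leading term 1: no divisor's leading term divides it; move 7701/52 to the remainder.
  remainder 2567/52q + 7701/52 ≠ 0; add h_5 = 2567/52q + 7701/52 to the basis.

The other S-polynomials (S(f_2,f_3), S(f_1,h_4), S(f_2,h_4), S(f_3,h_4), S(f_1,h_5), S(f_2,h_5), S(f_3,h_5), S(h_4,h_5)) all reduce to 0 modulo the current basis, so we have a Gröbner basis.
Inter-reduce: drop elements whose leading term is divisible by another's, tail-reduce, and make monic.
Reduced Gröbner basis: {p + 2, q + 3}.

A lex Gröbner basis eliminates variables successively. Here q + 3 depends only on q, with roots {-3}; lifting each root through the earlier basis elements recovers the full solutions.
  q = -3: the earlier basis element becomes p + 2 = 0, giving p = -2 — point (-2, -3).
Each listed point satisfies every original equation (direct substitution).

{(-2, -3)}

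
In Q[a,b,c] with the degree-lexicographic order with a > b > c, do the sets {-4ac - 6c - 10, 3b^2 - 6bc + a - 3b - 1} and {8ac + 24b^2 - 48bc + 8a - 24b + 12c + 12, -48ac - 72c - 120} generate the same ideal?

Yes, the ideals are equal.

For a fixed monomial order, each ideal has a unique reduced Gröbner basis; comparing bases decides equality.
Buchberger on the first generating set:
f_1 = -4ac - 6c - 10, LT = ac.
f_2 = 3b^2 - 6bc + a - 3b - 1, LT = b^2.

The S-polynomials (S(f_1,f_2)) all reduce to 0 modulo the current basis, so we have a Gröbner basis.
Inter-reduce: drop elements whose leading term is divisible by another's, tail-reduce, and make monic.
Reduced Gröbner basis: {ac + 3/2c + 5/2, b^2 - 2bc + 1/3a - b - 1/3}.

Buchberger on the second generating set:
h_1 = 8ac + 24b^2 - 48bc + 8a - 24b + 12c + 12, LT = ac.
h_2 = -48ac - 72c - 120, LT = ac.

S(h_1,h_2): lcm = ac. S = 3b^2 - 6bc + a - 3b - 1.
  leading term b^2: no divisor's leading term divides it; move 3b^2 to the remainder.
  leading term bc: no divisor's leading term divides it; move -6bc to the remainder.
  leading term a: no divisor's leading term divides it; move a to the remainder.
  leading term b: no divisor's leading term divides it; move -3b to the remainder.
  leading term 1: no divisor's leading term divides it; move -1 to the remainder.
  remainder 3b^2 - 6bc + a - 3b - 1 ≠ 0; add k_3 = 3b^2 - 6bc + a - 3b - 1 to the basis.

The other S-polynomials (S(h_1,k_3), S(h_2,k_3)) all reduce to 0 modulo the current basis, so we have a Gröbner basis.
Inter-reduce: drop elements whose leading term is divisible by another's, tail-reduce, and make monic.
Reduced Gröbner basis: {ac + 3/2c + 5/2, b^2 - 2bc + 1/3a - b - 1/3}.

Same reduced basis, so the two generating sets span the same ideal.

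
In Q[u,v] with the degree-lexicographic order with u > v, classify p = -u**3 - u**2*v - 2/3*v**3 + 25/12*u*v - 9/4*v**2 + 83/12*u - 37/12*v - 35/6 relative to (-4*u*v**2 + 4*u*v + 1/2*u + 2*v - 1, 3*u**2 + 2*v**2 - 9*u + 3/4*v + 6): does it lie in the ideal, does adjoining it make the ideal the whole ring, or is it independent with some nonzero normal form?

-u**3 - u**2*v - 2/3*v**3 + 25/12*u*v - 9/4*v**2 + 83/12*u - 37/12*v - 35/6 lies in I (it reduces to 0).

First compute the reduced Gröbner basis of I by Buchberger's algorithm.
f_1 = -4*u*v**2 + 4*u*v + 1/2*u + 2*v - 1, LT = u*v**2.
f_2 = 3*u**2 + 2*v**2 - 9*u + 3/4*v + 6, LT = u**2.

S(f_1,f_2): lcm = u**2*v**2. S = -2/3*v**4 - u**2*v + 3*u*v**2 - 1/4*v**3 - 1/8*u**2 - 1/2*u*v - 2*v**2 + 1/4*u.
  leading term v**4: no divisor's leading term divides it; move -2/3*v**4 to the remainder.
  leading term u**2*v: subtract (-1/3*v)·f_2 from -u**2*v + 3*u*v**2 - 1/4*v**3 - 1/8*u**2 - 1/2*u*v - 2*v**2 + 1/4*u → 3*u*v**2 + 5/12*v**3 - 1/8*u**2 - 7/2*u*v - 7/4*v**2 + 1/4*u + 2*v
  leading term u*v**2: subtract (-3/4)·f_1 from 3*u*v**2 + 5/12*v**3 - 1/8*u**2 - 7/2*u*v - 7/4*v**2 + 1/4*u + 2*v → 5/12*v**3 - 1/8*u**2 - 1/2*u*v - 7/4*v**2 + 5/8*u + 7/2*v - 3/4
  leading term v**3: no divisor's leading term divides it; move 5/12*v**3 to the remainder.
  leading term u**2: subtract (-1/24)·f_2 from -1/8*u**2 - 1/2*u*v - 7/4*v**2 + 5/8*u + 7/2*v - 3/4 → -1/2*u*v - 5/3*v**2 + 1/4*u + 113/32*v - 1/2
  leading term u*v: no divisor's leading term divides it; move -1/2*u*v to the remainder.
  leading term v**2: no divisor's leading term divides it; move -5/3*v**2 to the remainder.
  leading term u: no divisor's leading term divides it; move 1/4*u to the remainder.
  leading term v: no divisor's leading term divides it; move 113/32*v to the remainder.
  leading term 1: no divisor's leading term divides it; move -1/2 to the remainder.
  remainder -2/3*v**4 + 5/12*v**3 - 1/2*u*v - 5/3*v**2 + 1/4*u + 113/32*v - 1/2 ≠ 0; add h_3 = -2/3*v**4 + 5/12*v**3 - 1/2*u*v - 5/3*v**2 + 1/4*u + 113/32*v - 1/2 to the basis.

The other S-polynomials (S(f_1,h_3), S(f_2,h_3)) all reduce to 0 modulo the current basis, so we have a Gröbner basis.
Inter-reduce: drop elements whose leading term is divisible by another's, tail-reduce, and make monic.
Reduced Gröbner basis: {v**4 - 5/8*v**3 + 3/4*u*v + 5/2*v**2 - 3/8*u - 339/64*v + 3/4, u*v**2 - u*v - 1/8*u - 1/2*v + 1/4, u**2 + 2/3*v**2 - 3*u + 1/4*v + 2}.
Label its elements g_1 = v**4 - 5/8*v**3 + 3/4*u*v + 5/2*v**2 - 3/8*u - 339/64*v + 3/4, g_2 = u*v**2 - u*v - 1/8*u - 1/2*v + 1/4, g_3 = u**2 + 2/3*v**2 - 3*u + 1/4*v + 2.

Reduce p = -u**3 - u**2*v - 2/3*v**3 + 25/12*u*v - 9/4*v**2 + 83/12*u - 37/12*v - 35/6 modulo G:
  leading term u**3: subtract (-u)·g_3 from -u**3 - u**2*v - 2/3*v**3 + 25/12*u*v - 9/4*v**2 + 83/12*u - 37/12*v - 35/6 → -u**2*v + 2/3*u*v**2 - 2/3*v**3 - 3*u**2 + 7/3*u*v - 9/4*v**2 + 107/12*u - 37/12*v - 35/6
  leading term u**2*v: subtract (-v)·g_3 from -u**2*v + 2/3*u*v**2 - 2/3*v**3 - 3*u**2 + 7/3*u*v - 9/4*v**2 + 107/12*u - 37/12*v - 35/6 → 2/3*u*v**2 - 3*u**2 - 2/3*u*v - 2*v**2 + 107/12*u - 13/12*v - 35/6
  leading term u*v**2: subtract (2/3)·g_2 from 2/3*u*v**2 - 3*u**2 - 2/3*u*v - 2*v**2 + 107/12*u - 13/12*v - 35/6 → -3*u**2 - 2*v**2 + 9*u - 3/4*v - 6
  leading term u**2: subtract (-3)·g_3 from -3*u**2 - 2*v**2 + 9*u - 3/4*v - 6 → 0
  normal form = 0.
Since the normal form is 0, p ∈ I.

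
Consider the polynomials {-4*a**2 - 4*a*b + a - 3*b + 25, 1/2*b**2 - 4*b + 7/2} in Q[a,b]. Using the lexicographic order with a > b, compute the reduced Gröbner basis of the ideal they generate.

f_1 = -4*a**2 - 4*a*b + a - 3*b + 25, LT = a**2.
f_2 = 1/2*b**2 - 4*b + 7/2, LT = b**2.

The S-polynomials (S(f_1,f_2)) all reduce to 0 modulo the current basis, so we have a Gröbner basis.

G = {a**2 + a*b - 1/4*a + 3/4*b - 25/4, b**2 - 8*b + 7}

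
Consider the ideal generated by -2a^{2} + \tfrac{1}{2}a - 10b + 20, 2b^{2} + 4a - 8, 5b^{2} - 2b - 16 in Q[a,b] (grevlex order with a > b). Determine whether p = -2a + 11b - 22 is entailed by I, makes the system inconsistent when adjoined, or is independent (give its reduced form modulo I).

-2a + 11b - 22 lies in I (it reduces to 0).

First compute the reduced Gröbner basis of I by Buchberger's algorithm.
f_1 = -2a^{2} + \tfrac{1}{2}a - 10b + 20, LT = a^{2}.
f_2 = 2b^{2} + 4a - 8, LT = b^{2}.
f_3 = 5b^{2} - 2b - 16, LT = b^{2}.

S(f_2,f_3): lcm = b^{2}. S = 2a + \tfrac{2}{5}b - \tfrac{4}{5}.
  reduce S modulo (f_1, f_2, f_3):
  remainder 2a + \tfrac{2}{5}b - \tfrac{4}{5} ≠ 0; add h_4 = 2a + \tfrac{2}{5}b - \tfrac{4}{5} to the basis.

S(f_1,h_4): lcm = a^{2}. S = -\tfrac{1}{5}ab + \tfrac{3}{20}a + 5b - 10.
  reduce S modulo (f_1, f_2, f_3, h_4):
  remainder \tfrac{2453}{500}b - \tfrac{2453}{250} ≠ 0; add h_5 = \tfrac{2453}{500}b - \tfrac{2453}{250} to the basis.

The other S-polynomials (S(f_1,f_2), S(f_1,f_3), S(f_2,h_4), S(f_3,h_4), S(f_1,h_5), S(f_2,h_5), S(f_3,h_5), S(h_4,h_5)) all reduce to 0 modulo the current basis, so we have a Gröbner basis.
Inter-reduce: drop elements whose leading term is divisible by another's, tail-reduce, and make monic.
Reduced Gröbner basis: {a, b - 2}.
Label its elements g_1 = a, g_2 = b - 2.

Reduce p = -2a + 11b - 22 modulo G:
  leading term a: subtract (-2)·g_1 from -2a + 11b - 22 → 11b - 22
  leading term b: subtract (11)·g_2 from 11b - 22 → 0
  normal form = 0.
Since the normal form is 0, p ∈ I.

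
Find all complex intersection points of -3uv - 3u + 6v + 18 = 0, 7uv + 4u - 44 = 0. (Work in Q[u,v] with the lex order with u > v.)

Compute a lex Gröbner basis by Buchberger's algorithm.
f_1 = -3uv - 3u + 6v + 18, LT = uv.
f_2 = 7uv + 4u - 44, LT = uv.

S(f_1,f_2): lcm = uv. S = 3/7u - 2v + 2/7.
  leading term u: no divisor's leading term divides it; move 3/7u to the remainder.
  leading term v: no divisor's leading term divides it; move -2v to the remainder.
  leading term 1: no divisor's leading term divides it; move 2/7 to the remainder.
  remainder 3/7u - 2v + 2/7 ≠ 0; add h_3 = 3/7u - 2v + 2/7 to the basis.

S(f_1,h_3): lcm = uv. S = u + 14/3v^2 - 8/3v - 6.
  leading term u: subtract (7/3)·h_3 from u + 14/3v^2 - 8/3v - 6 → 14/3v^2 + 2v - 20/3
  leading term v^2: no divisor's leading term divides it; move 14/3v^2 to the remainder.
  leading term v: no divisor's leading term divides it; move 2v to the remainder.
  leading term 1: no divisor's leading term divides it; move -20/3 to the remainder.
  remainder 14/3v^2 + 2v - 20/3 ≠ 0; add h_4 = 14/3v^2 + 2v - 20/3 to the basis.

S(f_2,h_3): lcm = uv. S = 4/7u + 14/3v^2 - 2/3v - 44/7.
  leading term u: subtract (4/3)·h_3 from 4/7u + 14/3v^2 - 2/3v - 44/7 → 14/3v^2 + 2v - 20/3
  leading term v^2: subtract (1)·h_4 from 14/3v^2 + 2v - 20/3 → 0
  remainder 0.

S(f_1,h_4): lcm = uv^2. S = 4/7uv + 10/7u - 2v^2 - 6v.
  leading term uv: subtract (-4/21)·f_1 from 4/7uv + 10/7u - 2v^2 - 6v → 6/7u - 2v^2 - 34/7v + 24/7
  leading term u: subtract (2)·h_3 from 6/7u - 2v^2 - 34/7v + 24/7 → -2v^2 - 6/7v + 20/7
  leading term v^2: subtract (-3/7)·h_4 from -2v^2 - 6/7v + 20/7 → 0
  remainder 0.

S(f_2,h_4): lcm = uv^2. S = 1/7uv + 10/7u - 44/7v.
  leading term uv: subtract (-1/21)·f_1 from 1/7uv + 10/7u - 44/7v → 9/7u - 6v + 6/7
  leading term u: subtract (3)·h_3 from 9/7u - 6v + 6/7 → 0
  remainder 0.

S(h_3,h_4): leading monomials are coprime, so the S-polynomial reduces to 0 (Buchberger's first criterion).
Every S-polynomial of the final basis reduces to 0, so we have a Gröbner basis.
Inter-reduce: drop elements whose leading term is divisible by another's, tail-reduce, and make monic.
Reduced Gröbner basis: {u - 14/3v + 2/3, v^2 + 3/7v - 10/7}.

From the last basis element, v^2 + 3/7v - 10/7 = 0, so v takes values in {-10/7, 1}. Each choice, substituted upward through the basis, yields the corresponding point(s) of the solution set.
  v = -10/7: the earlier basis element becomes u + 22/3 = 0, giving u = -22/3 — point (-22/3, -10/7).
  v = 1: the earlier basis element becomes u - 4 = 0, giving u = 4 — point (4, 1).

{(-22/3, -10/7), (4, 1)}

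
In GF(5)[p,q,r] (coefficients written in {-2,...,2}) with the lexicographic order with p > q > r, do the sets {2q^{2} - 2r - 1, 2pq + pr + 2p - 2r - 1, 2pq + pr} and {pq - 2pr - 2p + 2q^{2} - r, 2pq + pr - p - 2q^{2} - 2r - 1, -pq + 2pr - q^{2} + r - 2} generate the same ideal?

No, the ideals differ.

Two ideals are equal iff their reduced Gröbner bases coincide (the reduced basis is unique for a fixed ordering).
Buchberger on the first generating set:
f_1 = 2q^{2} - 2r - 1, LT = q^{2}.
f_2 = 2pq + pr + 2p - 2r - 1, LT = pq.
f_3 = 2pq + pr, LT = pq.

S(f_1,f_2): lcm = pq^{2}. S = 2pqr - pq - pr + 2p + qr - 2q.
  reduce S modulo (f_1, f_2, f_3):
  remainder -pr^{2} - 2p + qr - 2q + 2r^{2} + 2 ≠ 0; add g_4 = -pr^{2} - 2p + qr - 2q + 2r^{2} + 2 to the basis.

S(f_1,f_3): lcm = pq^{2}. S = 2pqr - pr + 2p.
  reduce S modulo (f_1, f_2, f_3, g_4):
  remainder 2pr - p - qr + 2q + r - 2 ≠ 0; add g_5 = 2pr - p - qr + 2q + r - 2 to the basis.

S(f_2,f_3): lcm = pq. S = p - r + 2.
  reduce S modulo (f_1, f_2, f_3, g_4, g_5):
  remainder p - r + 2 ≠ 0; add g_6 = p - r + 2 to the basis.

S(f_3,g_4): lcm = pqr^{2}. S = -2pq - 2pr^{3} + q^{2}r - 2q^{2} + 2qr^{2} + 2q.
  reduce S modulo (f_1, f_2, f_3, g_4, g_5, g_6):
  remainder -qr + 2q + r^{3} + r^{2} + 2r - 1 ≠ 0; add g_7 = -qr + 2q + r^{3} + r^{2} + 2r - 1 to the basis.

S(f_2,g_5): lcm = pqr. S = -2pq - 2pr^{2} + pr - 2q^{2}r - q^{2} + 2qr + q - r^{2} + 2r.
  reduce S modulo (f_1, f_2, f_3, g_4, g_5, g_6, g_7):
  remainder r^{3} - r^{2} + r - 1 ≠ 0; add g_8 = r^{3} - r^{2} + r - 1 to the basis.

The other S-polynomials (S(f_1,g_4), S(f_2,g_4), S(f_1,g_5), S(f_3,g_5), S(g_4,g_5), S(f_1,g_6), S(f_2,g_6), S(f_3,g_6), S(g_4,g_6), S(g_5,g_6), S(f_1,g_7), S(f_2,g_7), S(f_3,g_7), S(g_4,g_7), S(g_5,g_7), S(g_6,g_7), S(f_1,g_8), S(f_2,g_8), S(f_3,g_8), S(g_4,g_8), S(g_5,g_8), S(g_6,g_8), S(g_7,g_8)) all reduce to 0 modulo the current basis, so we have a Gröbner basis.
Inter-reduce: drop elements whose leading term is divisible by another's, tail-reduce, and make monic.
Reduced Gröbner basis: {p - r + 2, q^{2} - r + 2, qr - 2q - 2r^{2} - r, r^{3} - r^{2} + r - 1}.

Buchberger on the second generating set:
h_1 = pq - 2pr - 2p + 2q^{2} - r, LT = pq.
h_2 = 2pq + pr - p - 2q^{2} - 2r - 1, LT = pq.
h_3 = -pq + 2pr - q^{2} + r - 2, LT = pq.

S(h_1,h_2): lcm = pq. S = p - 2q^{2} - 2.
  reduce S modulo (h_1, h_2, h_3):
  remainder p - 2q^{2} - 2 ≠ 0; add k_4 = p - 2q^{2} - 2 to the basis.

S(h_1,h_3): lcm = pq. S = -2p + q^{2} - 2.
  reduce S modulo (h_1, h_2, h_3, k_4):
  remainder 2q^{2} - 1 ≠ 0; add k_5 = 2q^{2} - 1 to the basis.

S(h_1,k_4): lcm = pq. S = -2pr - 2p + 2q^{3} + 2q^{2} + 2q - r.
  reduce S modulo (h_1, h_2, h_3, k_4, k_5):
  remainder -2q - 2r ≠ 0; add k_6 = -2q - 2r to the basis.

S(h_1,k_5): lcm = pq^{2}. S = -2pqr - 2pq - 2p + 2q^{3} - qr.
  reduce S modulo (h_1, h_2, h_3, k_4, k_5, k_6):
  remainder 2r^{2} - 1 ≠ 0; add k_7 = 2r^{2} - 1 to the basis.

The other S-polynomials (S(h_2,h_3), S(h_2,k_4), S(h_3,k_4), S(h_2,k_5), S(h_3,k_5), S(k_4,k_5), S(h_1,k_6), S(h_2,k_6), S(h_3,k_6), S(k_4,k_6), S(k_5,k_6), S(h_1,k_7), S(h_2,k_7), S(h_3,k_7), S(k_4,k_7), S(k_5,k_7), S(k_6,k_7)) all reduce to 0 modulo the current basis, so we have a Gröbner basis.
Inter-reduce: drop elements whose leading term is divisible by another's, tail-reduce, and make monic.
Reduced Gröbner basis: {p + 2, q + r, r^{2} + 2}.

The bases are distinct; the ideals are different.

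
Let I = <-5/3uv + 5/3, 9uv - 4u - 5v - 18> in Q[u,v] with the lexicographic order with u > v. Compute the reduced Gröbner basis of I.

G = {u + 5/4v + 9/4, v^2 + 9/5v + 4/5}

f_1 = -5/3uv + 5/3, LT = uv.
f_2 = 9uv - 4u - 5v - 18, LT = uv.

S(f_1,f_2): lcm = uv. S = 4/9u + 5/9v + 1.
  leading term u: no divisor's leading term divides it; move 4/9u to the remainder.
  leading term v: no divisor's leading term divides it; move 5/9v to the remainder.
  leading term 1: no divisor's leading term divides it; move 1 to the remainder.
  remainder 4/9u + 5/9v + 1 ≠ 0; add g_3 = 4/9u + 5/9v + 1 to the basis.

S(f_1,g_3): lcm = uv. S = -5/4v^2 - 9/4v - 1.
  leading term v^2: no divisor's leading term divides it; move -5/4v^2 to the remainder.
  leading term v: no divisor's leading term divides it; move -9/4v to the remainder.
  leading term 1: no divisor's leading term divides it; move -1 to the remainder.
  remainder -5/4v^2 - 9/4v - 1 ≠ 0; add g_4 = -5/4v^2 - 9/4v - 1 to the basis.

S(f_2,g_3): lcm = uv. S = -4/9u - 5/4v^2 - 101/36v - 2.
  leading term u: subtract (-1)·g_3 from -4/9u - 5/4v^2 - 101/36v - 2 → -5/4v^2 - 9/4v - 1
  leading term v^2: subtract (1)·g_4 from -5/4v^2 - 9/4v - 1 → 0
  remainder 0.

S(f_1,g_4): lcm = uv^2. S = -9/5uv - 4/5u - v.
  leading term uv: subtract (27/25)·f_1 from -9/5uv - 4/5u - v → -4/5u - v - 9/5
  leading term u: subtract (-9/5)·g_3 from -4/5u - v - 9/5 → 0
  remainder 0.

S(f_2,g_4): lcm = uv^2. S = -101/45uv - 4/5u - 5/9v^2 - 2v.
  leading term uv: subtract (101/75)·f_1 from -101/45uv - 4/5u - 5/9v^2 - 2v → -4/5u - 5/9v^2 - 2v - 101/45
  leading term u: subtract (-9/5)·g_3 from -4/5u - 5/9v^2 - 2v - 101/45 → -5/9v^2 - v - 4/9
  leading term v^2: subtract (4/9)·g_4 from -5/9v^2 - v - 4/9 → 0
  remainder 0.

S(g_3,g_4): leading monomials are coprime, so the S-polynomial reduces to 0 (Buchberger's first criterion).
Every S-polynomial of the final basis reduces to 0, so we have a Gröbner basis.
Inter-reduce: drop elements whose leading term is divisible by another's, tail-reduce, and make monic.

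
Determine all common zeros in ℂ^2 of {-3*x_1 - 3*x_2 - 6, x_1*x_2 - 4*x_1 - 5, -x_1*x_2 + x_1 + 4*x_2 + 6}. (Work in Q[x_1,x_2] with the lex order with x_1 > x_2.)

{(-1, -1)}

Compute a lex Gröbner basis by Buchberger's algorithm.
f_1 = -3*x_1 - 3*x_2 - 6, LT = x_1.
f_2 = x_1*x_2 - 4*x_1 - 5, LT = x_1*x_2.
f_3 = -x_1*x_2 + x_1 + 4*x_2 + 6, LT = x_1*x_2.

S(f_1,f_2): lcm = x_1*x_2. S = 4*x_1 + x_2**2 + 2*x_2 + 5.
  leading term x_1: subtract (-4/3)·f_1 from 4*x_1 + x_2**2 + 2*x_2 + 5 → x_2**2 - 2*x_2 - 3
  leading term x_2**2: no divisor's leading term divides it; move x_2**2 to the remainder.
  leading term x_2: no divisor's leading term divides it; move -2*x_2 to the remainder.
  leading term 1: no divisor's leading term divides it; move -3 to the remainder.
  remainder x_2**2 - 2*x_2 - 3 ≠ 0; add h_4 = x_2**2 - 2*x_2 - 3 to the basis.

S(f_1,f_3): lcm = x_1*x_2. S = x_1 + x_2**2 + 6*x_2 + 6.
  leading term x_1: subtract (-1/3)·f_1 from x_1 + x_2**2 + 6*x_2 + 6 → x_2**2 + 5*x_2 + 4
  leading term x_2**2: subtract (1)·h_4 from x_2**2 + 5*x_2 + 4 → 7*x_2 + 7
  leading term x_2: no divisor's leading term divides it; move 7*x_2 to the remainder.
  leading term 1: no divisor's leading term divides it; move 7 to the remainder.
  remainder 7*x_2 + 7 ≠ 0; add h_5 = 7*x_2 + 7 to the basis.

The other S-polynomials (S(f_2,f_3), S(f_1,h_4), S(f_2,h_4), S(f_3,h_4), S(f_1,h_5), S(f_2,h_5), S(f_3,h_5), S(h_4,h_5)) all reduce to 0 modulo the current basis, so we have a Gröbner basis.
Inter-reduce: drop elements whose leading term is divisible by another's, tail-reduce, and make monic.
Reduced Gröbner basis: {x_1 + 1, x_2 + 1}.

Elimination: the polynomial x_2 + 1 lies in the elimination ideal for x_2, so x_2 ∈ {-1}. For each such x_2, the remaining basis elements (now univariate) give the rest of the solution.
  x_2 = -1: the earlier basis element becomes x_1 + 1 = 0, giving x_1 = -1 — point (-1, -1).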